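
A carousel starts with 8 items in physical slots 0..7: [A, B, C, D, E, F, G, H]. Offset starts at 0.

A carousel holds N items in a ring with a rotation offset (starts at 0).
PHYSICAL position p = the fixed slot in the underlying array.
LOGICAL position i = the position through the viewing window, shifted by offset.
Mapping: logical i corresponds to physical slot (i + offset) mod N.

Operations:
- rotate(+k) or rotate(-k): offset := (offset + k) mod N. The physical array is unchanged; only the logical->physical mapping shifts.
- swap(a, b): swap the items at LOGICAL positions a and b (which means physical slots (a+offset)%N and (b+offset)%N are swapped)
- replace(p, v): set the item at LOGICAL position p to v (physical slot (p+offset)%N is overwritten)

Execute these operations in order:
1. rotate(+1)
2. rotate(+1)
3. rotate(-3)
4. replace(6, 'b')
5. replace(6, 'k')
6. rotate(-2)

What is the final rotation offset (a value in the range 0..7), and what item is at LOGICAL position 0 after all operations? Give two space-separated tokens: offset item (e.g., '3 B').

Answer: 5 k

Derivation:
After op 1 (rotate(+1)): offset=1, physical=[A,B,C,D,E,F,G,H], logical=[B,C,D,E,F,G,H,A]
After op 2 (rotate(+1)): offset=2, physical=[A,B,C,D,E,F,G,H], logical=[C,D,E,F,G,H,A,B]
After op 3 (rotate(-3)): offset=7, physical=[A,B,C,D,E,F,G,H], logical=[H,A,B,C,D,E,F,G]
After op 4 (replace(6, 'b')): offset=7, physical=[A,B,C,D,E,b,G,H], logical=[H,A,B,C,D,E,b,G]
After op 5 (replace(6, 'k')): offset=7, physical=[A,B,C,D,E,k,G,H], logical=[H,A,B,C,D,E,k,G]
After op 6 (rotate(-2)): offset=5, physical=[A,B,C,D,E,k,G,H], logical=[k,G,H,A,B,C,D,E]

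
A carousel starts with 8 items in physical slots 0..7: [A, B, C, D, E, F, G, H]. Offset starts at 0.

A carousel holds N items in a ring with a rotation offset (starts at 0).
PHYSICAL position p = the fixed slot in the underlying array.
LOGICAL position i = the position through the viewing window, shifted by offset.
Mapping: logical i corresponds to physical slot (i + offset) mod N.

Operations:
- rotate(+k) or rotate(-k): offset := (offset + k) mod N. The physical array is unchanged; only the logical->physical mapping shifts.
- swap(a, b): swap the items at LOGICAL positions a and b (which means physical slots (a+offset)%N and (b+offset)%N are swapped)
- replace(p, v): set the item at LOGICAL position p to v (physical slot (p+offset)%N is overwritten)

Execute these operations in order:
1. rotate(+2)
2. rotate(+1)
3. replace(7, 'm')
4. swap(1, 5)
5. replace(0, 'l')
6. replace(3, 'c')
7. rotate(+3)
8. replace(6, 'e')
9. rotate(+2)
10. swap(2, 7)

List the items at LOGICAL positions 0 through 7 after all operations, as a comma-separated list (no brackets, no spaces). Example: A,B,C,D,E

After op 1 (rotate(+2)): offset=2, physical=[A,B,C,D,E,F,G,H], logical=[C,D,E,F,G,H,A,B]
After op 2 (rotate(+1)): offset=3, physical=[A,B,C,D,E,F,G,H], logical=[D,E,F,G,H,A,B,C]
After op 3 (replace(7, 'm')): offset=3, physical=[A,B,m,D,E,F,G,H], logical=[D,E,F,G,H,A,B,m]
After op 4 (swap(1, 5)): offset=3, physical=[E,B,m,D,A,F,G,H], logical=[D,A,F,G,H,E,B,m]
After op 5 (replace(0, 'l')): offset=3, physical=[E,B,m,l,A,F,G,H], logical=[l,A,F,G,H,E,B,m]
After op 6 (replace(3, 'c')): offset=3, physical=[E,B,m,l,A,F,c,H], logical=[l,A,F,c,H,E,B,m]
After op 7 (rotate(+3)): offset=6, physical=[E,B,m,l,A,F,c,H], logical=[c,H,E,B,m,l,A,F]
After op 8 (replace(6, 'e')): offset=6, physical=[E,B,m,l,e,F,c,H], logical=[c,H,E,B,m,l,e,F]
After op 9 (rotate(+2)): offset=0, physical=[E,B,m,l,e,F,c,H], logical=[E,B,m,l,e,F,c,H]
After op 10 (swap(2, 7)): offset=0, physical=[E,B,H,l,e,F,c,m], logical=[E,B,H,l,e,F,c,m]

Answer: E,B,H,l,e,F,c,m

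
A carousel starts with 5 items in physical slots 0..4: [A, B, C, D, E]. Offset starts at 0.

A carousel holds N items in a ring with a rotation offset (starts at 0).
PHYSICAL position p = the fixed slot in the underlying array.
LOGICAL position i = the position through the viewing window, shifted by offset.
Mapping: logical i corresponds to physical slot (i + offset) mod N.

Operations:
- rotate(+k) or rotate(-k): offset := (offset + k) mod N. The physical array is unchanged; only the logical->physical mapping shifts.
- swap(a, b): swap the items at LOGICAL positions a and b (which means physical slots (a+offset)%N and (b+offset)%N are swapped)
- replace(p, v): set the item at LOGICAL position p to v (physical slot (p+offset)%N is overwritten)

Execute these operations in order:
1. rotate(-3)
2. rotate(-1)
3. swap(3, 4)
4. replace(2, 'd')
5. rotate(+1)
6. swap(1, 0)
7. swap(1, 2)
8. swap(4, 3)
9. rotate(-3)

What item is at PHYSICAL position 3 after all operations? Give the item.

Answer: A

Derivation:
After op 1 (rotate(-3)): offset=2, physical=[A,B,C,D,E], logical=[C,D,E,A,B]
After op 2 (rotate(-1)): offset=1, physical=[A,B,C,D,E], logical=[B,C,D,E,A]
After op 3 (swap(3, 4)): offset=1, physical=[E,B,C,D,A], logical=[B,C,D,A,E]
After op 4 (replace(2, 'd')): offset=1, physical=[E,B,C,d,A], logical=[B,C,d,A,E]
After op 5 (rotate(+1)): offset=2, physical=[E,B,C,d,A], logical=[C,d,A,E,B]
After op 6 (swap(1, 0)): offset=2, physical=[E,B,d,C,A], logical=[d,C,A,E,B]
After op 7 (swap(1, 2)): offset=2, physical=[E,B,d,A,C], logical=[d,A,C,E,B]
After op 8 (swap(4, 3)): offset=2, physical=[B,E,d,A,C], logical=[d,A,C,B,E]
After op 9 (rotate(-3)): offset=4, physical=[B,E,d,A,C], logical=[C,B,E,d,A]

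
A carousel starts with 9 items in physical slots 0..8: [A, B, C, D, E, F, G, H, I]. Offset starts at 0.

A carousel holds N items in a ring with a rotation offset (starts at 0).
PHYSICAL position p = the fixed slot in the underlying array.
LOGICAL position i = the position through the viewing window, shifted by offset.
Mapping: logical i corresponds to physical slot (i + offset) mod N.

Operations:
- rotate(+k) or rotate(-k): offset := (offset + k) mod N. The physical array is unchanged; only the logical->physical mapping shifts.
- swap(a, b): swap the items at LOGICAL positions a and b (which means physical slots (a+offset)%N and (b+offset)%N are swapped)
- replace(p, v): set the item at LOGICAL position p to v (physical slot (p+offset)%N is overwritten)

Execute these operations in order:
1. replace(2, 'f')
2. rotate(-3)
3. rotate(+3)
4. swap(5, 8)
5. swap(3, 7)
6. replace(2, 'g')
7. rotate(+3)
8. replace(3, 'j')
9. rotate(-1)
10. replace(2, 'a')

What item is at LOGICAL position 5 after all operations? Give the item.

After op 1 (replace(2, 'f')): offset=0, physical=[A,B,f,D,E,F,G,H,I], logical=[A,B,f,D,E,F,G,H,I]
After op 2 (rotate(-3)): offset=6, physical=[A,B,f,D,E,F,G,H,I], logical=[G,H,I,A,B,f,D,E,F]
After op 3 (rotate(+3)): offset=0, physical=[A,B,f,D,E,F,G,H,I], logical=[A,B,f,D,E,F,G,H,I]
After op 4 (swap(5, 8)): offset=0, physical=[A,B,f,D,E,I,G,H,F], logical=[A,B,f,D,E,I,G,H,F]
After op 5 (swap(3, 7)): offset=0, physical=[A,B,f,H,E,I,G,D,F], logical=[A,B,f,H,E,I,G,D,F]
After op 6 (replace(2, 'g')): offset=0, physical=[A,B,g,H,E,I,G,D,F], logical=[A,B,g,H,E,I,G,D,F]
After op 7 (rotate(+3)): offset=3, physical=[A,B,g,H,E,I,G,D,F], logical=[H,E,I,G,D,F,A,B,g]
After op 8 (replace(3, 'j')): offset=3, physical=[A,B,g,H,E,I,j,D,F], logical=[H,E,I,j,D,F,A,B,g]
After op 9 (rotate(-1)): offset=2, physical=[A,B,g,H,E,I,j,D,F], logical=[g,H,E,I,j,D,F,A,B]
After op 10 (replace(2, 'a')): offset=2, physical=[A,B,g,H,a,I,j,D,F], logical=[g,H,a,I,j,D,F,A,B]

Answer: D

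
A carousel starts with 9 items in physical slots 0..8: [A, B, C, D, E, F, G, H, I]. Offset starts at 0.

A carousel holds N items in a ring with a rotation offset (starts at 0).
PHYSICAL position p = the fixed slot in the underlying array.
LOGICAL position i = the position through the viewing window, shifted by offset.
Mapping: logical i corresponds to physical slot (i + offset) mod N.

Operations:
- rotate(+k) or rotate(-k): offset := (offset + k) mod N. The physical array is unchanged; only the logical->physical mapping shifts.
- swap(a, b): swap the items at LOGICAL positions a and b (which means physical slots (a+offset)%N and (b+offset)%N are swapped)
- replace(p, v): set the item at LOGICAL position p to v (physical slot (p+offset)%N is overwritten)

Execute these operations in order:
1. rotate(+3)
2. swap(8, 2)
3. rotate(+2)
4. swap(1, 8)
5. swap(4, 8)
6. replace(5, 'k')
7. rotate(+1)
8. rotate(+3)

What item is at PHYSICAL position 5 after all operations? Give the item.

Answer: C

Derivation:
After op 1 (rotate(+3)): offset=3, physical=[A,B,C,D,E,F,G,H,I], logical=[D,E,F,G,H,I,A,B,C]
After op 2 (swap(8, 2)): offset=3, physical=[A,B,F,D,E,C,G,H,I], logical=[D,E,C,G,H,I,A,B,F]
After op 3 (rotate(+2)): offset=5, physical=[A,B,F,D,E,C,G,H,I], logical=[C,G,H,I,A,B,F,D,E]
After op 4 (swap(1, 8)): offset=5, physical=[A,B,F,D,G,C,E,H,I], logical=[C,E,H,I,A,B,F,D,G]
After op 5 (swap(4, 8)): offset=5, physical=[G,B,F,D,A,C,E,H,I], logical=[C,E,H,I,G,B,F,D,A]
After op 6 (replace(5, 'k')): offset=5, physical=[G,k,F,D,A,C,E,H,I], logical=[C,E,H,I,G,k,F,D,A]
After op 7 (rotate(+1)): offset=6, physical=[G,k,F,D,A,C,E,H,I], logical=[E,H,I,G,k,F,D,A,C]
After op 8 (rotate(+3)): offset=0, physical=[G,k,F,D,A,C,E,H,I], logical=[G,k,F,D,A,C,E,H,I]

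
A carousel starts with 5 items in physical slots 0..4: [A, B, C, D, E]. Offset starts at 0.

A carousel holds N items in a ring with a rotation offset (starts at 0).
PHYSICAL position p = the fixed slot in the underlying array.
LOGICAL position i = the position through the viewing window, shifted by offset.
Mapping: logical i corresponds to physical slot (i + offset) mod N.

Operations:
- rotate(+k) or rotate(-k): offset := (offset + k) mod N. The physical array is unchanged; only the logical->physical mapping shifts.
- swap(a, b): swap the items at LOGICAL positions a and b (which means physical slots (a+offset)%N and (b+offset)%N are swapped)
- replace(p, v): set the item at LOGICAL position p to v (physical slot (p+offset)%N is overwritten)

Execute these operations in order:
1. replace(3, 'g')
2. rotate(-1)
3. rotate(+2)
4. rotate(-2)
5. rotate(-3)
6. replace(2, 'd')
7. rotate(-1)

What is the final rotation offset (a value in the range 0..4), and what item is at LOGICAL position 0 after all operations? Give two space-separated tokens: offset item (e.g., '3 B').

Answer: 0 A

Derivation:
After op 1 (replace(3, 'g')): offset=0, physical=[A,B,C,g,E], logical=[A,B,C,g,E]
After op 2 (rotate(-1)): offset=4, physical=[A,B,C,g,E], logical=[E,A,B,C,g]
After op 3 (rotate(+2)): offset=1, physical=[A,B,C,g,E], logical=[B,C,g,E,A]
After op 4 (rotate(-2)): offset=4, physical=[A,B,C,g,E], logical=[E,A,B,C,g]
After op 5 (rotate(-3)): offset=1, physical=[A,B,C,g,E], logical=[B,C,g,E,A]
After op 6 (replace(2, 'd')): offset=1, physical=[A,B,C,d,E], logical=[B,C,d,E,A]
After op 7 (rotate(-1)): offset=0, physical=[A,B,C,d,E], logical=[A,B,C,d,E]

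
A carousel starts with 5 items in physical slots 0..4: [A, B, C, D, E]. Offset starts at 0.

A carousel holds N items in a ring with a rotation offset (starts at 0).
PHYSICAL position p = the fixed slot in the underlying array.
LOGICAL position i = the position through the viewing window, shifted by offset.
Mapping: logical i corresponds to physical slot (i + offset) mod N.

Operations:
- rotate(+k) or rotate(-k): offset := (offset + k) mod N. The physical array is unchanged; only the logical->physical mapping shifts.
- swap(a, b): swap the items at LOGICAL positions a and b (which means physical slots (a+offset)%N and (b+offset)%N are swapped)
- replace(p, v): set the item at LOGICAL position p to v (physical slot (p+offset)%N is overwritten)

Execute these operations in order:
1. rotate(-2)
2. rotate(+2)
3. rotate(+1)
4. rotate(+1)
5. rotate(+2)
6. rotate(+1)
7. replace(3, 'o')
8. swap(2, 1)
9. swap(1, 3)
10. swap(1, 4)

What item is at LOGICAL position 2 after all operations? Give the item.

After op 1 (rotate(-2)): offset=3, physical=[A,B,C,D,E], logical=[D,E,A,B,C]
After op 2 (rotate(+2)): offset=0, physical=[A,B,C,D,E], logical=[A,B,C,D,E]
After op 3 (rotate(+1)): offset=1, physical=[A,B,C,D,E], logical=[B,C,D,E,A]
After op 4 (rotate(+1)): offset=2, physical=[A,B,C,D,E], logical=[C,D,E,A,B]
After op 5 (rotate(+2)): offset=4, physical=[A,B,C,D,E], logical=[E,A,B,C,D]
After op 6 (rotate(+1)): offset=0, physical=[A,B,C,D,E], logical=[A,B,C,D,E]
After op 7 (replace(3, 'o')): offset=0, physical=[A,B,C,o,E], logical=[A,B,C,o,E]
After op 8 (swap(2, 1)): offset=0, physical=[A,C,B,o,E], logical=[A,C,B,o,E]
After op 9 (swap(1, 3)): offset=0, physical=[A,o,B,C,E], logical=[A,o,B,C,E]
After op 10 (swap(1, 4)): offset=0, physical=[A,E,B,C,o], logical=[A,E,B,C,o]

Answer: B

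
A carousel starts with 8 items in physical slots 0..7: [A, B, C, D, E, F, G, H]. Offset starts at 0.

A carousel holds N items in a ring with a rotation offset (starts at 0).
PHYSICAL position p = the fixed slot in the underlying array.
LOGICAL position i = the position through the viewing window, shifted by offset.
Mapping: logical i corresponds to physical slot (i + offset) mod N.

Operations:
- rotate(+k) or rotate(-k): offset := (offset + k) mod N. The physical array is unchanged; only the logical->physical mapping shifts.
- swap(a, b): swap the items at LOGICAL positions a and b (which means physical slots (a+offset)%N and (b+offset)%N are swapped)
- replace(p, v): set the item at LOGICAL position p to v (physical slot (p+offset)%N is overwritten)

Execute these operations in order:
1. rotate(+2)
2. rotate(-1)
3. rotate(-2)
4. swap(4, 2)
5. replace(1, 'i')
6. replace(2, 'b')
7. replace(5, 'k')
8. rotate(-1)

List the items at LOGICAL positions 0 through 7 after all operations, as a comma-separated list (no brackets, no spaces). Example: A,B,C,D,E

After op 1 (rotate(+2)): offset=2, physical=[A,B,C,D,E,F,G,H], logical=[C,D,E,F,G,H,A,B]
After op 2 (rotate(-1)): offset=1, physical=[A,B,C,D,E,F,G,H], logical=[B,C,D,E,F,G,H,A]
After op 3 (rotate(-2)): offset=7, physical=[A,B,C,D,E,F,G,H], logical=[H,A,B,C,D,E,F,G]
After op 4 (swap(4, 2)): offset=7, physical=[A,D,C,B,E,F,G,H], logical=[H,A,D,C,B,E,F,G]
After op 5 (replace(1, 'i')): offset=7, physical=[i,D,C,B,E,F,G,H], logical=[H,i,D,C,B,E,F,G]
After op 6 (replace(2, 'b')): offset=7, physical=[i,b,C,B,E,F,G,H], logical=[H,i,b,C,B,E,F,G]
After op 7 (replace(5, 'k')): offset=7, physical=[i,b,C,B,k,F,G,H], logical=[H,i,b,C,B,k,F,G]
After op 8 (rotate(-1)): offset=6, physical=[i,b,C,B,k,F,G,H], logical=[G,H,i,b,C,B,k,F]

Answer: G,H,i,b,C,B,k,F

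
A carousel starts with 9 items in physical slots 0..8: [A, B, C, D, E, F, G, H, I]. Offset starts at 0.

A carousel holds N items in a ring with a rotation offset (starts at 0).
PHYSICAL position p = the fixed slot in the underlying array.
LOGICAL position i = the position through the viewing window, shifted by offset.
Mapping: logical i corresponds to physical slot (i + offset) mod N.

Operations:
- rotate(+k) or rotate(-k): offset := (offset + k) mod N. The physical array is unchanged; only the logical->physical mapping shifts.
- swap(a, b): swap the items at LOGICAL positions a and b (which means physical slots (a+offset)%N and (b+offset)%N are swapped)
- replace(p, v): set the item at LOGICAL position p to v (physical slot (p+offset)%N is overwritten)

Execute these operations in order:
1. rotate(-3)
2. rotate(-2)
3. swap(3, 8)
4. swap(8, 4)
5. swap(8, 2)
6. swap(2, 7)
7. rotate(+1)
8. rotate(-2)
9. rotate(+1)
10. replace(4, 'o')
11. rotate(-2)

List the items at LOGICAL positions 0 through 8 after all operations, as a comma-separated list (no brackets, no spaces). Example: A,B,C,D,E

After op 1 (rotate(-3)): offset=6, physical=[A,B,C,D,E,F,G,H,I], logical=[G,H,I,A,B,C,D,E,F]
After op 2 (rotate(-2)): offset=4, physical=[A,B,C,D,E,F,G,H,I], logical=[E,F,G,H,I,A,B,C,D]
After op 3 (swap(3, 8)): offset=4, physical=[A,B,C,H,E,F,G,D,I], logical=[E,F,G,D,I,A,B,C,H]
After op 4 (swap(8, 4)): offset=4, physical=[A,B,C,I,E,F,G,D,H], logical=[E,F,G,D,H,A,B,C,I]
After op 5 (swap(8, 2)): offset=4, physical=[A,B,C,G,E,F,I,D,H], logical=[E,F,I,D,H,A,B,C,G]
After op 6 (swap(2, 7)): offset=4, physical=[A,B,I,G,E,F,C,D,H], logical=[E,F,C,D,H,A,B,I,G]
After op 7 (rotate(+1)): offset=5, physical=[A,B,I,G,E,F,C,D,H], logical=[F,C,D,H,A,B,I,G,E]
After op 8 (rotate(-2)): offset=3, physical=[A,B,I,G,E,F,C,D,H], logical=[G,E,F,C,D,H,A,B,I]
After op 9 (rotate(+1)): offset=4, physical=[A,B,I,G,E,F,C,D,H], logical=[E,F,C,D,H,A,B,I,G]
After op 10 (replace(4, 'o')): offset=4, physical=[A,B,I,G,E,F,C,D,o], logical=[E,F,C,D,o,A,B,I,G]
After op 11 (rotate(-2)): offset=2, physical=[A,B,I,G,E,F,C,D,o], logical=[I,G,E,F,C,D,o,A,B]

Answer: I,G,E,F,C,D,o,A,B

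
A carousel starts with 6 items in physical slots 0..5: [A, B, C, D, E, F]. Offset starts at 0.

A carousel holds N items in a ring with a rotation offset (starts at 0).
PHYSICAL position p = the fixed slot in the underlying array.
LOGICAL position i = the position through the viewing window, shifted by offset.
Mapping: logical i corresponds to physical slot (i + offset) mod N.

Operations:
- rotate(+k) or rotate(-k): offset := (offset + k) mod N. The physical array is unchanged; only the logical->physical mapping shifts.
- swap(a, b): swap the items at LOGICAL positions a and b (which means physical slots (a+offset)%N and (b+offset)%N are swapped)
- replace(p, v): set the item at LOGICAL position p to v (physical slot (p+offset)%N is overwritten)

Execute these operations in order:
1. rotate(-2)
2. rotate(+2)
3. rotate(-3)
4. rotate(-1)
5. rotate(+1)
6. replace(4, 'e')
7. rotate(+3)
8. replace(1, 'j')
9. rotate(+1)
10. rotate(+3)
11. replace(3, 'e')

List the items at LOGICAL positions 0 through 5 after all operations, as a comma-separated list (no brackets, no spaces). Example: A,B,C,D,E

After op 1 (rotate(-2)): offset=4, physical=[A,B,C,D,E,F], logical=[E,F,A,B,C,D]
After op 2 (rotate(+2)): offset=0, physical=[A,B,C,D,E,F], logical=[A,B,C,D,E,F]
After op 3 (rotate(-3)): offset=3, physical=[A,B,C,D,E,F], logical=[D,E,F,A,B,C]
After op 4 (rotate(-1)): offset=2, physical=[A,B,C,D,E,F], logical=[C,D,E,F,A,B]
After op 5 (rotate(+1)): offset=3, physical=[A,B,C,D,E,F], logical=[D,E,F,A,B,C]
After op 6 (replace(4, 'e')): offset=3, physical=[A,e,C,D,E,F], logical=[D,E,F,A,e,C]
After op 7 (rotate(+3)): offset=0, physical=[A,e,C,D,E,F], logical=[A,e,C,D,E,F]
After op 8 (replace(1, 'j')): offset=0, physical=[A,j,C,D,E,F], logical=[A,j,C,D,E,F]
After op 9 (rotate(+1)): offset=1, physical=[A,j,C,D,E,F], logical=[j,C,D,E,F,A]
After op 10 (rotate(+3)): offset=4, physical=[A,j,C,D,E,F], logical=[E,F,A,j,C,D]
After op 11 (replace(3, 'e')): offset=4, physical=[A,e,C,D,E,F], logical=[E,F,A,e,C,D]

Answer: E,F,A,e,C,D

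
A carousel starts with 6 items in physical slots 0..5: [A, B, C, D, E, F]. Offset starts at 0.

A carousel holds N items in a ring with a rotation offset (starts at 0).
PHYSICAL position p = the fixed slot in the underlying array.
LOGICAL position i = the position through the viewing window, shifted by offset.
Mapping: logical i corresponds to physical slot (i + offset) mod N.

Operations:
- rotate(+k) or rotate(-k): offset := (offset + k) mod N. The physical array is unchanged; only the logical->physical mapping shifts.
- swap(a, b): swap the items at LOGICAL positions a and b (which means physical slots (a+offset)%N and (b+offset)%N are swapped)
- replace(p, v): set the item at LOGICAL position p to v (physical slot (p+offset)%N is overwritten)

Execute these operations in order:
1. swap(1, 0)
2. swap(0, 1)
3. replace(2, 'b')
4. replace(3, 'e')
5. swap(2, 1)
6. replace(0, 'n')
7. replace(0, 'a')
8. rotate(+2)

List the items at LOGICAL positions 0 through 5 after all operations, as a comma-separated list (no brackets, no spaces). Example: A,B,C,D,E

After op 1 (swap(1, 0)): offset=0, physical=[B,A,C,D,E,F], logical=[B,A,C,D,E,F]
After op 2 (swap(0, 1)): offset=0, physical=[A,B,C,D,E,F], logical=[A,B,C,D,E,F]
After op 3 (replace(2, 'b')): offset=0, physical=[A,B,b,D,E,F], logical=[A,B,b,D,E,F]
After op 4 (replace(3, 'e')): offset=0, physical=[A,B,b,e,E,F], logical=[A,B,b,e,E,F]
After op 5 (swap(2, 1)): offset=0, physical=[A,b,B,e,E,F], logical=[A,b,B,e,E,F]
After op 6 (replace(0, 'n')): offset=0, physical=[n,b,B,e,E,F], logical=[n,b,B,e,E,F]
After op 7 (replace(0, 'a')): offset=0, physical=[a,b,B,e,E,F], logical=[a,b,B,e,E,F]
After op 8 (rotate(+2)): offset=2, physical=[a,b,B,e,E,F], logical=[B,e,E,F,a,b]

Answer: B,e,E,F,a,b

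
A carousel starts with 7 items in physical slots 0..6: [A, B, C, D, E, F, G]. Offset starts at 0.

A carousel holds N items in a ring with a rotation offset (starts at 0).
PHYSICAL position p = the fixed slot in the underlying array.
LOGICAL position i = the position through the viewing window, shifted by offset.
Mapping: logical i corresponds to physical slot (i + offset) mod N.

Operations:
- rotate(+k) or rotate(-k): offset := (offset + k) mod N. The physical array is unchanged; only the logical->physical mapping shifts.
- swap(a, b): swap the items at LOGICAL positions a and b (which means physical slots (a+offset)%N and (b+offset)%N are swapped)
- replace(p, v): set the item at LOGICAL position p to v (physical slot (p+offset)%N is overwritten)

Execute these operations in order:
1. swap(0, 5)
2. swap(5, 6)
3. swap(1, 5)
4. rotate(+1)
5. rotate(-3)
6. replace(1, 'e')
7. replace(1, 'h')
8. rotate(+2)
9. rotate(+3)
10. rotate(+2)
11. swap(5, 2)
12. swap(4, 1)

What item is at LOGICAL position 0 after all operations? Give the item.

After op 1 (swap(0, 5)): offset=0, physical=[F,B,C,D,E,A,G], logical=[F,B,C,D,E,A,G]
After op 2 (swap(5, 6)): offset=0, physical=[F,B,C,D,E,G,A], logical=[F,B,C,D,E,G,A]
After op 3 (swap(1, 5)): offset=0, physical=[F,G,C,D,E,B,A], logical=[F,G,C,D,E,B,A]
After op 4 (rotate(+1)): offset=1, physical=[F,G,C,D,E,B,A], logical=[G,C,D,E,B,A,F]
After op 5 (rotate(-3)): offset=5, physical=[F,G,C,D,E,B,A], logical=[B,A,F,G,C,D,E]
After op 6 (replace(1, 'e')): offset=5, physical=[F,G,C,D,E,B,e], logical=[B,e,F,G,C,D,E]
After op 7 (replace(1, 'h')): offset=5, physical=[F,G,C,D,E,B,h], logical=[B,h,F,G,C,D,E]
After op 8 (rotate(+2)): offset=0, physical=[F,G,C,D,E,B,h], logical=[F,G,C,D,E,B,h]
After op 9 (rotate(+3)): offset=3, physical=[F,G,C,D,E,B,h], logical=[D,E,B,h,F,G,C]
After op 10 (rotate(+2)): offset=5, physical=[F,G,C,D,E,B,h], logical=[B,h,F,G,C,D,E]
After op 11 (swap(5, 2)): offset=5, physical=[D,G,C,F,E,B,h], logical=[B,h,D,G,C,F,E]
After op 12 (swap(4, 1)): offset=5, physical=[D,G,h,F,E,B,C], logical=[B,C,D,G,h,F,E]

Answer: B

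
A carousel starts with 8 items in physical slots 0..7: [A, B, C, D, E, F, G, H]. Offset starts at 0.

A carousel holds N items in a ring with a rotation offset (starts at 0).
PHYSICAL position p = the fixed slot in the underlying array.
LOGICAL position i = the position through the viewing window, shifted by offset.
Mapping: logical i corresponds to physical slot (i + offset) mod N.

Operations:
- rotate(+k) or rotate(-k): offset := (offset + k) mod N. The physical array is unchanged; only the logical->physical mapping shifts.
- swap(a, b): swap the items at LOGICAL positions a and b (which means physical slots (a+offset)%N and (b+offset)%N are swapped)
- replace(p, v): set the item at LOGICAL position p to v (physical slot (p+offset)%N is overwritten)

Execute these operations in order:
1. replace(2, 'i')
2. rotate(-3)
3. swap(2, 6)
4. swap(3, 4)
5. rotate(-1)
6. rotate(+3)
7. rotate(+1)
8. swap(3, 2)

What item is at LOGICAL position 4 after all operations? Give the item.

After op 1 (replace(2, 'i')): offset=0, physical=[A,B,i,D,E,F,G,H], logical=[A,B,i,D,E,F,G,H]
After op 2 (rotate(-3)): offset=5, physical=[A,B,i,D,E,F,G,H], logical=[F,G,H,A,B,i,D,E]
After op 3 (swap(2, 6)): offset=5, physical=[A,B,i,H,E,F,G,D], logical=[F,G,D,A,B,i,H,E]
After op 4 (swap(3, 4)): offset=5, physical=[B,A,i,H,E,F,G,D], logical=[F,G,D,B,A,i,H,E]
After op 5 (rotate(-1)): offset=4, physical=[B,A,i,H,E,F,G,D], logical=[E,F,G,D,B,A,i,H]
After op 6 (rotate(+3)): offset=7, physical=[B,A,i,H,E,F,G,D], logical=[D,B,A,i,H,E,F,G]
After op 7 (rotate(+1)): offset=0, physical=[B,A,i,H,E,F,G,D], logical=[B,A,i,H,E,F,G,D]
After op 8 (swap(3, 2)): offset=0, physical=[B,A,H,i,E,F,G,D], logical=[B,A,H,i,E,F,G,D]

Answer: E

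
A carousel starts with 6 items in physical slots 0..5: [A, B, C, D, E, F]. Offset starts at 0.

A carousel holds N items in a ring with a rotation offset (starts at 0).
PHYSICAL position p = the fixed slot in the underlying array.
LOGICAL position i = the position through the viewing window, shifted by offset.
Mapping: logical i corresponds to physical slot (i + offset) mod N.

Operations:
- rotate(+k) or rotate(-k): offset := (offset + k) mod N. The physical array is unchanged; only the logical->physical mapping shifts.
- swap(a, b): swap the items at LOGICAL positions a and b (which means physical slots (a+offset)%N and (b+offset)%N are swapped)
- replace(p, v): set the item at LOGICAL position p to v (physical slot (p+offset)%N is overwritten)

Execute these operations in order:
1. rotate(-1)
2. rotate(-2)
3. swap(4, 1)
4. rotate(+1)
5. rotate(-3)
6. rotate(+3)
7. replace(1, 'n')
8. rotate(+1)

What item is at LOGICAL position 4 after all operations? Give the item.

Answer: D

Derivation:
After op 1 (rotate(-1)): offset=5, physical=[A,B,C,D,E,F], logical=[F,A,B,C,D,E]
After op 2 (rotate(-2)): offset=3, physical=[A,B,C,D,E,F], logical=[D,E,F,A,B,C]
After op 3 (swap(4, 1)): offset=3, physical=[A,E,C,D,B,F], logical=[D,B,F,A,E,C]
After op 4 (rotate(+1)): offset=4, physical=[A,E,C,D,B,F], logical=[B,F,A,E,C,D]
After op 5 (rotate(-3)): offset=1, physical=[A,E,C,D,B,F], logical=[E,C,D,B,F,A]
After op 6 (rotate(+3)): offset=4, physical=[A,E,C,D,B,F], logical=[B,F,A,E,C,D]
After op 7 (replace(1, 'n')): offset=4, physical=[A,E,C,D,B,n], logical=[B,n,A,E,C,D]
After op 8 (rotate(+1)): offset=5, physical=[A,E,C,D,B,n], logical=[n,A,E,C,D,B]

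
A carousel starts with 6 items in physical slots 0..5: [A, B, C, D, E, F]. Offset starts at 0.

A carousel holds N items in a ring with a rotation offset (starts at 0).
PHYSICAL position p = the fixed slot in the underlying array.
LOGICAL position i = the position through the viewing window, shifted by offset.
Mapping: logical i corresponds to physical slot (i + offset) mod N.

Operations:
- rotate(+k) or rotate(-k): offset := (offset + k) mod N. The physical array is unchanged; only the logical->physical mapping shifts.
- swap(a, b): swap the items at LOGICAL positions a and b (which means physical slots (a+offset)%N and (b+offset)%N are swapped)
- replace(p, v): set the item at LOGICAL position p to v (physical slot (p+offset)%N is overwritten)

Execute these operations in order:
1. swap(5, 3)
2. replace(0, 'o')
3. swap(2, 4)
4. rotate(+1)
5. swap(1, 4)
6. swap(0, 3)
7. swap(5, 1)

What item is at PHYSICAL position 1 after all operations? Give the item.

After op 1 (swap(5, 3)): offset=0, physical=[A,B,C,F,E,D], logical=[A,B,C,F,E,D]
After op 2 (replace(0, 'o')): offset=0, physical=[o,B,C,F,E,D], logical=[o,B,C,F,E,D]
After op 3 (swap(2, 4)): offset=0, physical=[o,B,E,F,C,D], logical=[o,B,E,F,C,D]
After op 4 (rotate(+1)): offset=1, physical=[o,B,E,F,C,D], logical=[B,E,F,C,D,o]
After op 5 (swap(1, 4)): offset=1, physical=[o,B,D,F,C,E], logical=[B,D,F,C,E,o]
After op 6 (swap(0, 3)): offset=1, physical=[o,C,D,F,B,E], logical=[C,D,F,B,E,o]
After op 7 (swap(5, 1)): offset=1, physical=[D,C,o,F,B,E], logical=[C,o,F,B,E,D]

Answer: C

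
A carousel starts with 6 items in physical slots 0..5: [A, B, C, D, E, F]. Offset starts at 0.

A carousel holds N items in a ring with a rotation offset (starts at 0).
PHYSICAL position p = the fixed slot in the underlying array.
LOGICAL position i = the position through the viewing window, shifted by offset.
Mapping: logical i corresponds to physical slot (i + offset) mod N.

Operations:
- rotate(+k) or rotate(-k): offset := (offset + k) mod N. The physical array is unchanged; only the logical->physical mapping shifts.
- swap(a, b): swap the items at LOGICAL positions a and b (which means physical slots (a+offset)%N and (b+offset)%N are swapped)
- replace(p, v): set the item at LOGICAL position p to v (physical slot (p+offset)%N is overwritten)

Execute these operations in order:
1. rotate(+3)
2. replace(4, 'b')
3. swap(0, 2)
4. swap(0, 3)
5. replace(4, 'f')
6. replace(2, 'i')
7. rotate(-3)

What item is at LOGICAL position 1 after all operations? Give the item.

Answer: f

Derivation:
After op 1 (rotate(+3)): offset=3, physical=[A,B,C,D,E,F], logical=[D,E,F,A,B,C]
After op 2 (replace(4, 'b')): offset=3, physical=[A,b,C,D,E,F], logical=[D,E,F,A,b,C]
After op 3 (swap(0, 2)): offset=3, physical=[A,b,C,F,E,D], logical=[F,E,D,A,b,C]
After op 4 (swap(0, 3)): offset=3, physical=[F,b,C,A,E,D], logical=[A,E,D,F,b,C]
After op 5 (replace(4, 'f')): offset=3, physical=[F,f,C,A,E,D], logical=[A,E,D,F,f,C]
After op 6 (replace(2, 'i')): offset=3, physical=[F,f,C,A,E,i], logical=[A,E,i,F,f,C]
After op 7 (rotate(-3)): offset=0, physical=[F,f,C,A,E,i], logical=[F,f,C,A,E,i]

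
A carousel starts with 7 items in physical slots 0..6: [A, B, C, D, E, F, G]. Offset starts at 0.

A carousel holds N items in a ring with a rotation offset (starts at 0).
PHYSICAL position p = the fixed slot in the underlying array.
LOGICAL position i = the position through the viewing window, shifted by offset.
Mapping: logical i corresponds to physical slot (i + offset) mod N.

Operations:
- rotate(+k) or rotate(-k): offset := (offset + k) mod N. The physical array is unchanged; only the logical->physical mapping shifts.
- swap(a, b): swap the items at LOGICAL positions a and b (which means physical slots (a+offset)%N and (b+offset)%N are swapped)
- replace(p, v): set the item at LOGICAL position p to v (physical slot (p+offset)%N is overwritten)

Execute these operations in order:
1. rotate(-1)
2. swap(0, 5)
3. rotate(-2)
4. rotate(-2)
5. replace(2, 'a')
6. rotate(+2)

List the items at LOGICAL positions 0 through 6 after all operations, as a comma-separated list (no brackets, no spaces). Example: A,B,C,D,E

Answer: a,F,E,A,B,C,D

Derivation:
After op 1 (rotate(-1)): offset=6, physical=[A,B,C,D,E,F,G], logical=[G,A,B,C,D,E,F]
After op 2 (swap(0, 5)): offset=6, physical=[A,B,C,D,G,F,E], logical=[E,A,B,C,D,G,F]
After op 3 (rotate(-2)): offset=4, physical=[A,B,C,D,G,F,E], logical=[G,F,E,A,B,C,D]
After op 4 (rotate(-2)): offset=2, physical=[A,B,C,D,G,F,E], logical=[C,D,G,F,E,A,B]
After op 5 (replace(2, 'a')): offset=2, physical=[A,B,C,D,a,F,E], logical=[C,D,a,F,E,A,B]
After op 6 (rotate(+2)): offset=4, physical=[A,B,C,D,a,F,E], logical=[a,F,E,A,B,C,D]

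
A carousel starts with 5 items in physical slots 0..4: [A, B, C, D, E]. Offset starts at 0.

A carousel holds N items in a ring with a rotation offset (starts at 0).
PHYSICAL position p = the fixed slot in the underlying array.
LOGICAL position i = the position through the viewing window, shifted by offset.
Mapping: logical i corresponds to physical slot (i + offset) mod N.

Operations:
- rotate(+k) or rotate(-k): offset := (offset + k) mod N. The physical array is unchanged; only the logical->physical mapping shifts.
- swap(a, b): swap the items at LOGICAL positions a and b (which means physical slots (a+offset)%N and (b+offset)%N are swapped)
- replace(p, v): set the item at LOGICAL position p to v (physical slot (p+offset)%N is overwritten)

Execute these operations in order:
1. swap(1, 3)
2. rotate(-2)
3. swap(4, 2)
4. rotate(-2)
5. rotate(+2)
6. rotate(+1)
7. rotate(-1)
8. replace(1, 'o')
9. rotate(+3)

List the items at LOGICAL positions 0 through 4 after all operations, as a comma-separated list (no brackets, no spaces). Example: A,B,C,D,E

Answer: D,A,B,o,C

Derivation:
After op 1 (swap(1, 3)): offset=0, physical=[A,D,C,B,E], logical=[A,D,C,B,E]
After op 2 (rotate(-2)): offset=3, physical=[A,D,C,B,E], logical=[B,E,A,D,C]
After op 3 (swap(4, 2)): offset=3, physical=[C,D,A,B,E], logical=[B,E,C,D,A]
After op 4 (rotate(-2)): offset=1, physical=[C,D,A,B,E], logical=[D,A,B,E,C]
After op 5 (rotate(+2)): offset=3, physical=[C,D,A,B,E], logical=[B,E,C,D,A]
After op 6 (rotate(+1)): offset=4, physical=[C,D,A,B,E], logical=[E,C,D,A,B]
After op 7 (rotate(-1)): offset=3, physical=[C,D,A,B,E], logical=[B,E,C,D,A]
After op 8 (replace(1, 'o')): offset=3, physical=[C,D,A,B,o], logical=[B,o,C,D,A]
After op 9 (rotate(+3)): offset=1, physical=[C,D,A,B,o], logical=[D,A,B,o,C]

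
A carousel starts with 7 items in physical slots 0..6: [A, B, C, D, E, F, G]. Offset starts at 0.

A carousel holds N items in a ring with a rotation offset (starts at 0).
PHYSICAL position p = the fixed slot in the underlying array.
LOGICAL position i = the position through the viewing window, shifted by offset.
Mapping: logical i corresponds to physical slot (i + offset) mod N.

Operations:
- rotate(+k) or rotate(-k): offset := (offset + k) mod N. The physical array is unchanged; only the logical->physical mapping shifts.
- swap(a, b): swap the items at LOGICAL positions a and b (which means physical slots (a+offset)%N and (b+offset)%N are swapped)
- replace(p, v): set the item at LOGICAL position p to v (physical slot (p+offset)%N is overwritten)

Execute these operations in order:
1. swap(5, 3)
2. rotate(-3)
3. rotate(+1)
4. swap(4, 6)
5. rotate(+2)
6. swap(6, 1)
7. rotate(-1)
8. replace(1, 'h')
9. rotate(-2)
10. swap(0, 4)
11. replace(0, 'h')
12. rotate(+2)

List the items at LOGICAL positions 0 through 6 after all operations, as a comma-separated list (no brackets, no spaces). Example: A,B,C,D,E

After op 1 (swap(5, 3)): offset=0, physical=[A,B,C,F,E,D,G], logical=[A,B,C,F,E,D,G]
After op 2 (rotate(-3)): offset=4, physical=[A,B,C,F,E,D,G], logical=[E,D,G,A,B,C,F]
After op 3 (rotate(+1)): offset=5, physical=[A,B,C,F,E,D,G], logical=[D,G,A,B,C,F,E]
After op 4 (swap(4, 6)): offset=5, physical=[A,B,E,F,C,D,G], logical=[D,G,A,B,E,F,C]
After op 5 (rotate(+2)): offset=0, physical=[A,B,E,F,C,D,G], logical=[A,B,E,F,C,D,G]
After op 6 (swap(6, 1)): offset=0, physical=[A,G,E,F,C,D,B], logical=[A,G,E,F,C,D,B]
After op 7 (rotate(-1)): offset=6, physical=[A,G,E,F,C,D,B], logical=[B,A,G,E,F,C,D]
After op 8 (replace(1, 'h')): offset=6, physical=[h,G,E,F,C,D,B], logical=[B,h,G,E,F,C,D]
After op 9 (rotate(-2)): offset=4, physical=[h,G,E,F,C,D,B], logical=[C,D,B,h,G,E,F]
After op 10 (swap(0, 4)): offset=4, physical=[h,C,E,F,G,D,B], logical=[G,D,B,h,C,E,F]
After op 11 (replace(0, 'h')): offset=4, physical=[h,C,E,F,h,D,B], logical=[h,D,B,h,C,E,F]
After op 12 (rotate(+2)): offset=6, physical=[h,C,E,F,h,D,B], logical=[B,h,C,E,F,h,D]

Answer: B,h,C,E,F,h,D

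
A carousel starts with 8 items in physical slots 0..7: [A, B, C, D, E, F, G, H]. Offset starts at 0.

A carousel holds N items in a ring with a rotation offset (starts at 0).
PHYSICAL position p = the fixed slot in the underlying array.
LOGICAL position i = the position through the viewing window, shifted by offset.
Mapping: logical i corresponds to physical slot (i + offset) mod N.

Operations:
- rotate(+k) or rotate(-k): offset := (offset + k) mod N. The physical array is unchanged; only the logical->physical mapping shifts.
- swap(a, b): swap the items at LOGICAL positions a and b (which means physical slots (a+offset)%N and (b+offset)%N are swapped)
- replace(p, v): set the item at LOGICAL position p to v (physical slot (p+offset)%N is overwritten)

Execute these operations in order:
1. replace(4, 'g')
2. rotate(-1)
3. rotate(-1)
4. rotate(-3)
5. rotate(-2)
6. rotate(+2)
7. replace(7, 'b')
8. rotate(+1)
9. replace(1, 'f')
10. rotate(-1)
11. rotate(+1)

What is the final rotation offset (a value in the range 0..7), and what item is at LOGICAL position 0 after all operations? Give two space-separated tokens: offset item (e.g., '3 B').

After op 1 (replace(4, 'g')): offset=0, physical=[A,B,C,D,g,F,G,H], logical=[A,B,C,D,g,F,G,H]
After op 2 (rotate(-1)): offset=7, physical=[A,B,C,D,g,F,G,H], logical=[H,A,B,C,D,g,F,G]
After op 3 (rotate(-1)): offset=6, physical=[A,B,C,D,g,F,G,H], logical=[G,H,A,B,C,D,g,F]
After op 4 (rotate(-3)): offset=3, physical=[A,B,C,D,g,F,G,H], logical=[D,g,F,G,H,A,B,C]
After op 5 (rotate(-2)): offset=1, physical=[A,B,C,D,g,F,G,H], logical=[B,C,D,g,F,G,H,A]
After op 6 (rotate(+2)): offset=3, physical=[A,B,C,D,g,F,G,H], logical=[D,g,F,G,H,A,B,C]
After op 7 (replace(7, 'b')): offset=3, physical=[A,B,b,D,g,F,G,H], logical=[D,g,F,G,H,A,B,b]
After op 8 (rotate(+1)): offset=4, physical=[A,B,b,D,g,F,G,H], logical=[g,F,G,H,A,B,b,D]
After op 9 (replace(1, 'f')): offset=4, physical=[A,B,b,D,g,f,G,H], logical=[g,f,G,H,A,B,b,D]
After op 10 (rotate(-1)): offset=3, physical=[A,B,b,D,g,f,G,H], logical=[D,g,f,G,H,A,B,b]
After op 11 (rotate(+1)): offset=4, physical=[A,B,b,D,g,f,G,H], logical=[g,f,G,H,A,B,b,D]

Answer: 4 g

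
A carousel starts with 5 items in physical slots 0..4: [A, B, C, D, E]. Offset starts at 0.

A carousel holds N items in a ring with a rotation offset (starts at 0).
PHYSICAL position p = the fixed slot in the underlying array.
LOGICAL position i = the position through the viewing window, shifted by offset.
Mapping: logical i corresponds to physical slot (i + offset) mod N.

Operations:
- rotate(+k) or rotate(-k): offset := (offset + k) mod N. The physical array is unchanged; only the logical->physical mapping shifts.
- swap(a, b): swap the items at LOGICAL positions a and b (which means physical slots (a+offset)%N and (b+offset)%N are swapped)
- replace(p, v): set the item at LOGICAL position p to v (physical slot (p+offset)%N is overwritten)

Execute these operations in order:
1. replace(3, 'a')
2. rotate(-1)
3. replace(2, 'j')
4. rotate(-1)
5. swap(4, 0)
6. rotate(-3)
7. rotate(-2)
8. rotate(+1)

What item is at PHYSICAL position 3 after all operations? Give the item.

Answer: C

Derivation:
After op 1 (replace(3, 'a')): offset=0, physical=[A,B,C,a,E], logical=[A,B,C,a,E]
After op 2 (rotate(-1)): offset=4, physical=[A,B,C,a,E], logical=[E,A,B,C,a]
After op 3 (replace(2, 'j')): offset=4, physical=[A,j,C,a,E], logical=[E,A,j,C,a]
After op 4 (rotate(-1)): offset=3, physical=[A,j,C,a,E], logical=[a,E,A,j,C]
After op 5 (swap(4, 0)): offset=3, physical=[A,j,a,C,E], logical=[C,E,A,j,a]
After op 6 (rotate(-3)): offset=0, physical=[A,j,a,C,E], logical=[A,j,a,C,E]
After op 7 (rotate(-2)): offset=3, physical=[A,j,a,C,E], logical=[C,E,A,j,a]
After op 8 (rotate(+1)): offset=4, physical=[A,j,a,C,E], logical=[E,A,j,a,C]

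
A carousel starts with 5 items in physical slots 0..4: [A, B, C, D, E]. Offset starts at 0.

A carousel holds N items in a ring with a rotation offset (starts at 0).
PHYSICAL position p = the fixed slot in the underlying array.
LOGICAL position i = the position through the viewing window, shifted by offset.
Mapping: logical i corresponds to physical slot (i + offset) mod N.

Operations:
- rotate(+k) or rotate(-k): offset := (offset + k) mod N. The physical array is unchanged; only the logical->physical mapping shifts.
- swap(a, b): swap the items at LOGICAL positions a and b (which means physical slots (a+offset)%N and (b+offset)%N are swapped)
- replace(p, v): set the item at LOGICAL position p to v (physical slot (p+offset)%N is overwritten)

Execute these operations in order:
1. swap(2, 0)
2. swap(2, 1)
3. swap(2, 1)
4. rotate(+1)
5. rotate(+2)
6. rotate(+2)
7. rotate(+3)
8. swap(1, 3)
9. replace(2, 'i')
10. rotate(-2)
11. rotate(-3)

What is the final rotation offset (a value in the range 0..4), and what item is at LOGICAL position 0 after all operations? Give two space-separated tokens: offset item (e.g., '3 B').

Answer: 3 D

Derivation:
After op 1 (swap(2, 0)): offset=0, physical=[C,B,A,D,E], logical=[C,B,A,D,E]
After op 2 (swap(2, 1)): offset=0, physical=[C,A,B,D,E], logical=[C,A,B,D,E]
After op 3 (swap(2, 1)): offset=0, physical=[C,B,A,D,E], logical=[C,B,A,D,E]
After op 4 (rotate(+1)): offset=1, physical=[C,B,A,D,E], logical=[B,A,D,E,C]
After op 5 (rotate(+2)): offset=3, physical=[C,B,A,D,E], logical=[D,E,C,B,A]
After op 6 (rotate(+2)): offset=0, physical=[C,B,A,D,E], logical=[C,B,A,D,E]
After op 7 (rotate(+3)): offset=3, physical=[C,B,A,D,E], logical=[D,E,C,B,A]
After op 8 (swap(1, 3)): offset=3, physical=[C,E,A,D,B], logical=[D,B,C,E,A]
After op 9 (replace(2, 'i')): offset=3, physical=[i,E,A,D,B], logical=[D,B,i,E,A]
After op 10 (rotate(-2)): offset=1, physical=[i,E,A,D,B], logical=[E,A,D,B,i]
After op 11 (rotate(-3)): offset=3, physical=[i,E,A,D,B], logical=[D,B,i,E,A]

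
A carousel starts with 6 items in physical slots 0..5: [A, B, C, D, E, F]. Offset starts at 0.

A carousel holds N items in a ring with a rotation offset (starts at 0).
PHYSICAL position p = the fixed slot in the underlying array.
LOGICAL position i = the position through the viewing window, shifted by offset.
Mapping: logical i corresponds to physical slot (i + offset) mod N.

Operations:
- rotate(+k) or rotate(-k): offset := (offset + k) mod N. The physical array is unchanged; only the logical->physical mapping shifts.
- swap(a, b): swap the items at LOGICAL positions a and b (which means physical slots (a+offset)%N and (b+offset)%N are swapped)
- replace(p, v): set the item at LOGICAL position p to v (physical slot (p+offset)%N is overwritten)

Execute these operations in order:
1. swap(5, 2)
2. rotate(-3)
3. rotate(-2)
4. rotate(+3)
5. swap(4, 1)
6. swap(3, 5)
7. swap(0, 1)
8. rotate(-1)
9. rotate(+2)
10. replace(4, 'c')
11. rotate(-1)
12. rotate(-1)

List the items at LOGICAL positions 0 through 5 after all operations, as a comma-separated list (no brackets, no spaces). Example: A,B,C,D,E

After op 1 (swap(5, 2)): offset=0, physical=[A,B,F,D,E,C], logical=[A,B,F,D,E,C]
After op 2 (rotate(-3)): offset=3, physical=[A,B,F,D,E,C], logical=[D,E,C,A,B,F]
After op 3 (rotate(-2)): offset=1, physical=[A,B,F,D,E,C], logical=[B,F,D,E,C,A]
After op 4 (rotate(+3)): offset=4, physical=[A,B,F,D,E,C], logical=[E,C,A,B,F,D]
After op 5 (swap(4, 1)): offset=4, physical=[A,B,C,D,E,F], logical=[E,F,A,B,C,D]
After op 6 (swap(3, 5)): offset=4, physical=[A,D,C,B,E,F], logical=[E,F,A,D,C,B]
After op 7 (swap(0, 1)): offset=4, physical=[A,D,C,B,F,E], logical=[F,E,A,D,C,B]
After op 8 (rotate(-1)): offset=3, physical=[A,D,C,B,F,E], logical=[B,F,E,A,D,C]
After op 9 (rotate(+2)): offset=5, physical=[A,D,C,B,F,E], logical=[E,A,D,C,B,F]
After op 10 (replace(4, 'c')): offset=5, physical=[A,D,C,c,F,E], logical=[E,A,D,C,c,F]
After op 11 (rotate(-1)): offset=4, physical=[A,D,C,c,F,E], logical=[F,E,A,D,C,c]
After op 12 (rotate(-1)): offset=3, physical=[A,D,C,c,F,E], logical=[c,F,E,A,D,C]

Answer: c,F,E,A,D,C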